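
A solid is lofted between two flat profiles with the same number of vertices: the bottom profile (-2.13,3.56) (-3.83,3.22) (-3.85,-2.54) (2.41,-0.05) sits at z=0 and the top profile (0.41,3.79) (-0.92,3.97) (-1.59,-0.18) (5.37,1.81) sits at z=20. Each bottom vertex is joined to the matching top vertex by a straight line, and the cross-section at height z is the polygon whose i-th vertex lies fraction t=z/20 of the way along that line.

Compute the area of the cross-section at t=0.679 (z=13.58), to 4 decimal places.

Area at t=0.679: 17.0019

Cross-section at t=0.679: each vertex is (1-t)·p0[i] + t·p1[i].
  v1: (1-0.679)·(-2.13,3.56) + 0.679·(0.41,3.79) = (-0.4053,3.7162)
  v2: (1-0.679)·(-3.83,3.22) + 0.679·(-0.92,3.97) = (-1.8541,3.7293)
  v3: (1-0.679)·(-3.85,-2.54) + 0.679·(-1.59,-0.18) = (-2.3155,-0.9376)
  v4: (1-0.679)·(2.41,-0.05) + 0.679·(5.37,1.81) = (4.4198,1.2129)
Shoelace sum Σ(x_i·y_{i+1} − x_{i+1}·y_i):
  i=1: -0.4053·3.7293 − -1.8541·3.7162 = +5.3786 (running +5.3786)
  i=2: -1.8541·-0.9376 − -2.3155·3.7293 = +10.3733 (running +15.7518)
  i=3: -2.3155·1.2129 − 4.4198·-0.9376 = +1.3354 (running +17.0872)
  i=4: 4.4198·3.7162 − -0.4053·1.2129 = +16.9165 (running +34.0037)
Area = |Σ|/2 = |34.0037|/2 = 17.0019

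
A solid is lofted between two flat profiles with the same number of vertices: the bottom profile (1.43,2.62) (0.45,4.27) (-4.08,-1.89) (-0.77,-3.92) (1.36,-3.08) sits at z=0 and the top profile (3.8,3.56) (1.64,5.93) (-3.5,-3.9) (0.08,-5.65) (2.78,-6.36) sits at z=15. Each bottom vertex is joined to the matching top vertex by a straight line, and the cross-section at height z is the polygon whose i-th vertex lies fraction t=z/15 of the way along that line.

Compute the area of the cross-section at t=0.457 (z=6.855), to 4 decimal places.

Cross-section at t=0.457: each vertex is (1-t)·p0[i] + t·p1[i].
  v1: (1-0.457)·(1.43,2.62) + 0.457·(3.8,3.56) = (2.5131,3.0496)
  v2: (1-0.457)·(0.45,4.27) + 0.457·(1.64,5.93) = (0.9938,5.0286)
  v3: (1-0.457)·(-4.08,-1.89) + 0.457·(-3.5,-3.9) = (-3.8149,-2.8086)
  v4: (1-0.457)·(-0.77,-3.92) + 0.457·(0.08,-5.65) = (-0.3815,-4.7106)
  v5: (1-0.457)·(1.36,-3.08) + 0.457·(2.78,-6.36) = (2.0089,-4.5790)
Shoelace sum Σ(x_i·y_{i+1} − x_{i+1}·y_i):
  i=1: 2.5131·5.0286 − 0.9938·3.0496 = +9.6066 (running +9.6066)
  i=2: 0.9938·-2.8086 − -3.8149·5.0286 = +16.3926 (running +25.9993)
  i=3: -3.8149·-4.7106 − -0.3815·-2.8086 = +16.8991 (running +42.8983)
  i=4: -0.3815·-4.5790 − 2.0089·-4.7106 = +11.2104 (running +54.1088)
  i=5: 2.0089·3.0496 − 2.5131·-4.5790 = +17.6338 (running +71.7425)
Area = |Σ|/2 = |71.7425|/2 = 35.8713

Area at t=0.457: 35.8713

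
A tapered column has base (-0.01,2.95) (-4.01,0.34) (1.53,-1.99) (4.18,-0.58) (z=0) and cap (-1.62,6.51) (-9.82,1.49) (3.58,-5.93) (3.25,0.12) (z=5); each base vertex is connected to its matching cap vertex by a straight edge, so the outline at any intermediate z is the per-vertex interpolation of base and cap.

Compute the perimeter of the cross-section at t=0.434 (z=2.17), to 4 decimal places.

Perimeter at t=0.434: 27.1428

Cross-section at t=0.434: each vertex is (1-t)·p0[i] + t·p1[i].
  v1: (1-0.434)·(-0.01,2.95) + 0.434·(-1.62,6.51) = (-0.7087,4.4950)
  v2: (1-0.434)·(-4.01,0.34) + 0.434·(-9.82,1.49) = (-6.5315,0.8391)
  v3: (1-0.434)·(1.53,-1.99) + 0.434·(3.58,-5.93) = (2.4197,-3.7000)
  v4: (1-0.434)·(4.18,-0.58) + 0.434·(3.25,0.12) = (3.7764,-0.2762)
Perimeter = Σ |v_{i+1} − v_i|:
  edge 1→2: √(-5.8228² + -3.6559²) = 6.8754 (running 6.8754)
  edge 2→3: √(8.9512² + -4.5391²) = 10.0363 (running 16.9117)
  edge 3→4: √(1.3567² + 3.4238²) = 3.6828 (running 20.5945)
  edge 4→1: √(-4.4851² + 4.7712²) = 6.5484 (running 27.1428)
Perimeter = 27.1428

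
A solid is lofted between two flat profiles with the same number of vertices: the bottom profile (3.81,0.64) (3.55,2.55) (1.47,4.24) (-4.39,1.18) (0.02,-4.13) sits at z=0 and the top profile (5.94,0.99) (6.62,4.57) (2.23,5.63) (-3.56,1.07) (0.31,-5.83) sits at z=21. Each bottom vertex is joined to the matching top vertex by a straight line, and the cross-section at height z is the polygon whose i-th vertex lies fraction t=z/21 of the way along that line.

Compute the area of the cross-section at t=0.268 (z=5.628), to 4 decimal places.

Cross-section at t=0.268: each vertex is (1-t)·p0[i] + t·p1[i].
  v1: (1-0.268)·(3.81,0.64) + 0.268·(5.94,0.99) = (4.3808,0.7338)
  v2: (1-0.268)·(3.55,2.55) + 0.268·(6.62,4.57) = (4.3728,3.0914)
  v3: (1-0.268)·(1.47,4.24) + 0.268·(2.23,5.63) = (1.6737,4.6125)
  v4: (1-0.268)·(-4.39,1.18) + 0.268·(-3.56,1.07) = (-4.1676,1.1505)
  v5: (1-0.268)·(0.02,-4.13) + 0.268·(0.31,-5.83) = (0.0977,-4.5856)
Shoelace sum Σ(x_i·y_{i+1} − x_{i+1}·y_i):
  i=1: 4.3808·3.0914 − 4.3728·0.7338 = +10.3340 (running +10.3340)
  i=2: 4.3728·4.6125 − 1.6737·3.0914 = +14.9955 (running +25.3295)
  i=3: 1.6737·1.1505 − -4.1676·4.6125 = +21.1486 (running +46.4781)
  i=4: -4.1676·-4.5856 − 0.0977·1.1505 = +18.9983 (running +65.4764)
  i=5: 0.0977·0.7338 − 4.3808·-4.5856 = +20.1605 (running +85.6369)
Area = |Σ|/2 = |85.6369|/2 = 42.8184

Area at t=0.268: 42.8184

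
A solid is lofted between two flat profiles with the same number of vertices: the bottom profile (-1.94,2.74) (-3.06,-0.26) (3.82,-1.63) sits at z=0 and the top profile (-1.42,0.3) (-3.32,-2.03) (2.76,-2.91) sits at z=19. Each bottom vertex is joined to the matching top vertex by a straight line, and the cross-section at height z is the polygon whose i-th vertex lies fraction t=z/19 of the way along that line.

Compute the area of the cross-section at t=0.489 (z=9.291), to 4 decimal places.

Cross-section at t=0.489: each vertex is (1-t)·p0[i] + t·p1[i].
  v1: (1-0.489)·(-1.94,2.74) + 0.489·(-1.42,0.3) = (-1.6857,1.5468)
  v2: (1-0.489)·(-3.06,-0.26) + 0.489·(-3.32,-2.03) = (-3.1871,-1.1255)
  v3: (1-0.489)·(3.82,-1.63) + 0.489·(2.76,-2.91) = (3.3017,-2.2559)
Shoelace sum Σ(x_i·y_{i+1} − x_{i+1}·y_i):
  i=1: -1.6857·-1.1255 − -3.1871·1.5468 = +6.8273 (running +6.8273)
  i=2: -3.1871·-2.2559 − 3.3017·-1.1255 = +10.9061 (running +17.7334)
  i=3: 3.3017·1.5468 − -1.6857·-2.2559 = +1.3043 (running +19.0377)
Area = |Σ|/2 = |19.0377|/2 = 9.5188

Area at t=0.489: 9.5188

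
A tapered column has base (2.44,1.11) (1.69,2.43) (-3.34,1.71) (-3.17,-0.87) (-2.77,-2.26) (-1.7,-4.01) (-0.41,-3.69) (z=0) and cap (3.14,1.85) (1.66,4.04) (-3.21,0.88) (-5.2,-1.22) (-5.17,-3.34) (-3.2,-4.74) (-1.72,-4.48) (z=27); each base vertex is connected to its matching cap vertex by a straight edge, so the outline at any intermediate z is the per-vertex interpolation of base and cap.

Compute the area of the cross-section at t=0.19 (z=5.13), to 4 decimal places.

Area at t=0.19: 26.7112

Cross-section at t=0.19: each vertex is (1-t)·p0[i] + t·p1[i].
  v1: (1-0.19)·(2.44,1.11) + 0.19·(3.14,1.85) = (2.5730,1.2506)
  v2: (1-0.19)·(1.69,2.43) + 0.19·(1.66,4.04) = (1.6843,2.7359)
  v3: (1-0.19)·(-3.34,1.71) + 0.19·(-3.21,0.88) = (-3.3153,1.5523)
  v4: (1-0.19)·(-3.17,-0.87) + 0.19·(-5.2,-1.22) = (-3.5557,-0.9365)
  v5: (1-0.19)·(-2.77,-2.26) + 0.19·(-5.17,-3.34) = (-3.2260,-2.4652)
  v6: (1-0.19)·(-1.7,-4.01) + 0.19·(-3.2,-4.74) = (-1.9850,-4.1487)
  v7: (1-0.19)·(-0.41,-3.69) + 0.19·(-1.72,-4.48) = (-0.6589,-3.8401)
Shoelace sum Σ(x_i·y_{i+1} − x_{i+1}·y_i):
  i=1: 2.5730·2.7359 − 1.6843·1.2506 = +4.9331 (running +4.9331)
  i=2: 1.6843·1.5523 − -3.3153·2.7359 = +11.6849 (running +16.6180)
  i=3: -3.3153·-0.9365 − -3.5557·1.5523 = +8.6243 (running +25.2422)
  i=4: -3.5557·-2.4652 − -3.2260·-0.9365 = +5.7444 (running +30.9866)
  i=5: -3.2260·-4.1487 − -1.9850·-2.4652 = +8.4903 (running +39.4769)
  i=6: -1.9850·-3.8401 − -0.6589·-4.1487 = +4.8890 (running +44.3659)
  i=7: -0.6589·1.2506 − 2.5730·-3.8401 = +9.0566 (running +53.4225)
Area = |Σ|/2 = |53.4225|/2 = 26.7112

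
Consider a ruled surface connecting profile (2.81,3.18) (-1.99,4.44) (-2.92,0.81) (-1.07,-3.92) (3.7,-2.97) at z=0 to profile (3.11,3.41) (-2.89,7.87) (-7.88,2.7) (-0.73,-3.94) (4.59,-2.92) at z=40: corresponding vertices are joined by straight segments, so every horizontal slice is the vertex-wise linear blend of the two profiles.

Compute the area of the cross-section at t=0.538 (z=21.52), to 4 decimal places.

Area at t=0.538: 61.3155

Cross-section at t=0.538: each vertex is (1-t)·p0[i] + t·p1[i].
  v1: (1-0.538)·(2.81,3.18) + 0.538·(3.11,3.41) = (2.9714,3.3037)
  v2: (1-0.538)·(-1.99,4.44) + 0.538·(-2.89,7.87) = (-2.4742,6.2853)
  v3: (1-0.538)·(-2.92,0.81) + 0.538·(-7.88,2.7) = (-5.5885,1.8268)
  v4: (1-0.538)·(-1.07,-3.92) + 0.538·(-0.73,-3.94) = (-0.8871,-3.9308)
  v5: (1-0.538)·(3.7,-2.97) + 0.538·(4.59,-2.92) = (4.1788,-2.9431)
Shoelace sum Σ(x_i·y_{i+1} − x_{i+1}·y_i):
  i=1: 2.9714·6.2853 − -2.4742·3.3037 = +26.8504 (running +26.8504)
  i=2: -2.4742·1.8268 − -5.5885·6.2853 = +30.6056 (running +57.4560)
  i=3: -5.5885·-3.9308 − -0.8871·1.8268 = +23.5875 (running +81.0435)
  i=4: -0.8871·-2.9431 − 4.1788·-3.9308 = +19.0367 (running +100.0802)
  i=5: 4.1788·3.3037 − 2.9714·-2.9431 = +22.5509 (running +122.6310)
Area = |Σ|/2 = |122.6310|/2 = 61.3155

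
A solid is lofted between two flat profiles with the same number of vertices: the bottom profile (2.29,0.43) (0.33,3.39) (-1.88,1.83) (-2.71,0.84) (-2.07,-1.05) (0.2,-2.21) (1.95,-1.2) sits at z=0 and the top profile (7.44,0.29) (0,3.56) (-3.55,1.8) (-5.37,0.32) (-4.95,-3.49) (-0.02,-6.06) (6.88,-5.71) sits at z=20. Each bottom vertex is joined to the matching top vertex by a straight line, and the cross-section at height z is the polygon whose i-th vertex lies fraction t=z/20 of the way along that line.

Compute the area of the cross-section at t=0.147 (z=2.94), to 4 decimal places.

Area at t=0.147: 24.7075

Cross-section at t=0.147: each vertex is (1-t)·p0[i] + t·p1[i].
  v1: (1-0.147)·(2.29,0.43) + 0.147·(7.44,0.29) = (3.0471,0.4094)
  v2: (1-0.147)·(0.33,3.39) + 0.147·(0,3.56) = (0.2815,3.4150)
  v3: (1-0.147)·(-1.88,1.83) + 0.147·(-3.55,1.8) = (-2.1255,1.8256)
  v4: (1-0.147)·(-2.71,0.84) + 0.147·(-5.37,0.32) = (-3.1010,0.7636)
  v5: (1-0.147)·(-2.07,-1.05) + 0.147·(-4.95,-3.49) = (-2.4934,-1.4087)
  v6: (1-0.147)·(0.2,-2.21) + 0.147·(-0.02,-6.06) = (0.1677,-2.7759)
  v7: (1-0.147)·(1.95,-1.2) + 0.147·(6.88,-5.71) = (2.6747,-1.8630)
Shoelace sum Σ(x_i·y_{i+1} − x_{i+1}·y_i):
  i=1: 3.0471·3.4150 − 0.2815·0.4094 = +10.2904 (running +10.2904)
  i=2: 0.2815·1.8256 − -2.1255·3.4150 = +7.7724 (running +18.0628)
  i=3: -2.1255·0.7636 − -3.1010·1.8256 = +4.0383 (running +22.1011)
  i=4: -3.1010·-1.4087 − -2.4934·0.7636 = +6.2722 (running +28.3732)
  i=5: -2.4934·-2.7759 − 0.1677·-1.4087 = +7.1576 (running +35.5309)
  i=6: 0.1677·-1.8630 − 2.6747·-2.7759 = +7.1125 (running +42.6434)
  i=7: 2.6747·0.4094 − 3.0471·-1.8630 = +6.7716 (running +49.4150)
Area = |Σ|/2 = |49.4150|/2 = 24.7075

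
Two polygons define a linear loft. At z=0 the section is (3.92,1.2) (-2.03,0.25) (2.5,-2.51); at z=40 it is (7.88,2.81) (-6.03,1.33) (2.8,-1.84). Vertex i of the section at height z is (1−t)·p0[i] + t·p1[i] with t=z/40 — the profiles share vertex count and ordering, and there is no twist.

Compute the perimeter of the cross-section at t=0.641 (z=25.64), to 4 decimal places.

Perimeter at t=0.641: 24.7413

Cross-section at t=0.641: each vertex is (1-t)·p0[i] + t·p1[i].
  v1: (1-0.641)·(3.92,1.2) + 0.641·(7.88,2.81) = (6.4584,2.2320)
  v2: (1-0.641)·(-2.03,0.25) + 0.641·(-6.03,1.33) = (-4.5940,0.9423)
  v3: (1-0.641)·(2.5,-2.51) + 0.641·(2.8,-1.84) = (2.6923,-2.0805)
Perimeter = Σ |v_{i+1} − v_i|:
  edge 1→2: √(-11.0524² + -1.2897²) = 11.1274 (running 11.1274)
  edge 2→3: √(7.2863² + -3.0228²) = 7.8884 (running 19.0158)
  edge 3→1: √(3.7661² + 4.3125²) = 5.7255 (running 24.7413)
Perimeter = 24.7413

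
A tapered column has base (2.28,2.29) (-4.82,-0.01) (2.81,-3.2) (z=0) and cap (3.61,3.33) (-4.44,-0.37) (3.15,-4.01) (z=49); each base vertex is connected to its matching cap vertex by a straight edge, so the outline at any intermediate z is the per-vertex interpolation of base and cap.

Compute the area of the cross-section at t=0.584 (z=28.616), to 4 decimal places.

Cross-section at t=0.584: each vertex is (1-t)·p0[i] + t·p1[i].
  v1: (1-0.584)·(2.28,2.29) + 0.584·(3.61,3.33) = (3.0567,2.8974)
  v2: (1-0.584)·(-4.82,-0.01) + 0.584·(-4.44,-0.37) = (-4.5981,-0.2202)
  v3: (1-0.584)·(2.81,-3.2) + 0.584·(3.15,-4.01) = (3.0086,-3.6730)
Shoelace sum Σ(x_i·y_{i+1} − x_{i+1}·y_i):
  i=1: 3.0567·-0.2202 − -4.5981·2.8974 = +12.6491 (running +12.6491)
  i=2: -4.5981·-3.6730 − 3.0086·-0.2202 = +17.5515 (running +30.2006)
  i=3: 3.0086·2.8974 − 3.0567·-3.6730 = +19.9443 (running +50.1450)
Area = |Σ|/2 = |50.1450|/2 = 25.0725

Area at t=0.584: 25.0725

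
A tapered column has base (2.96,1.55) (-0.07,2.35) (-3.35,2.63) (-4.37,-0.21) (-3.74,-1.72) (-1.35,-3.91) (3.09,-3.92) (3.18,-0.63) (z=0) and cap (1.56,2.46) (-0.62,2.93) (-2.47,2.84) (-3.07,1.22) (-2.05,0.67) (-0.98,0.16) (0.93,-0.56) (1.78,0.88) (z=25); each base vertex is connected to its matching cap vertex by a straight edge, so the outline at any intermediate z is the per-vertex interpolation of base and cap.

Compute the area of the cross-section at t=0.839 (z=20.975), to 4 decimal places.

Cross-section at t=0.839: each vertex is (1-t)·p0[i] + t·p1[i].
  v1: (1-0.839)·(2.96,1.55) + 0.839·(1.56,2.46) = (1.7854,2.3135)
  v2: (1-0.839)·(-0.07,2.35) + 0.839·(-0.62,2.93) = (-0.5314,2.8366)
  v3: (1-0.839)·(-3.35,2.63) + 0.839·(-2.47,2.84) = (-2.6117,2.8062)
  v4: (1-0.839)·(-4.37,-0.21) + 0.839·(-3.07,1.22) = (-3.2793,0.9898)
  v5: (1-0.839)·(-3.74,-1.72) + 0.839·(-2.05,0.67) = (-2.3221,0.2852)
  v6: (1-0.839)·(-1.35,-3.91) + 0.839·(-0.98,0.16) = (-1.0396,-0.4953)
  v7: (1-0.839)·(3.09,-3.92) + 0.839·(0.93,-0.56) = (1.2778,-1.1010)
  v8: (1-0.839)·(3.18,-0.63) + 0.839·(1.78,0.88) = (2.0054,0.6369)
Shoelace sum Σ(x_i·y_{i+1} − x_{i+1}·y_i):
  i=1: 1.7854·2.8366 − -0.5314·2.3135 = +6.2940 (running +6.2940)
  i=2: -0.5314·2.8062 − -2.6117·2.8366 = +5.9170 (running +12.2110)
  i=3: -2.6117·0.9898 − -3.2793·2.8062 = +6.6174 (running +18.8284)
  i=4: -3.2793·0.2852 − -2.3221·0.9898 = +1.3630 (running +20.1914)
  i=5: -2.3221·-0.4953 − -1.0396·0.2852 = +1.4466 (running +21.6380)
  i=6: -1.0396·-1.1010 − 1.2778·-0.4953 = +1.7774 (running +23.4153)
  i=7: 1.2778·0.6369 − 2.0054·-1.1010 = +3.0217 (running +26.4370)
  i=8: 2.0054·2.3135 − 1.7854·0.6369 = +3.5024 (running +29.9394)
Area = |Σ|/2 = |29.9394|/2 = 14.9697

Area at t=0.839: 14.9697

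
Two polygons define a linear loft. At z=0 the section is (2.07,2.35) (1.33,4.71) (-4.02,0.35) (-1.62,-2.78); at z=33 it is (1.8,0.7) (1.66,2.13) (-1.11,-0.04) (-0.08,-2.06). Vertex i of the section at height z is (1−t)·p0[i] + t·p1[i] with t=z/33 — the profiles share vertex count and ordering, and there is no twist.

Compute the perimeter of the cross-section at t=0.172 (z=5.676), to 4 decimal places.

Cross-section at t=0.172: each vertex is (1-t)·p0[i] + t·p1[i].
  v1: (1-0.172)·(2.07,2.35) + 0.172·(1.8,0.7) = (2.0236,2.0662)
  v2: (1-0.172)·(1.33,4.71) + 0.172·(1.66,2.13) = (1.3868,4.2662)
  v3: (1-0.172)·(-4.02,0.35) + 0.172·(-1.11,-0.04) = (-3.5195,0.2829)
  v4: (1-0.172)·(-1.62,-2.78) + 0.172·(-0.08,-2.06) = (-1.3551,-2.6562)
Perimeter = Σ |v_{i+1} − v_i|:
  edge 1→2: √(-0.6368² + 2.2000²) = 2.2903 (running 2.2903)
  edge 2→3: √(-4.9062² + -3.9833²) = 6.3197 (running 8.6100)
  edge 3→4: √(2.1644² + -2.9391²) = 3.6500 (running 12.2600)
  edge 4→1: √(3.3787² + 4.7224²) = 5.8066 (running 18.0666)
Perimeter = 18.0666

Perimeter at t=0.172: 18.0666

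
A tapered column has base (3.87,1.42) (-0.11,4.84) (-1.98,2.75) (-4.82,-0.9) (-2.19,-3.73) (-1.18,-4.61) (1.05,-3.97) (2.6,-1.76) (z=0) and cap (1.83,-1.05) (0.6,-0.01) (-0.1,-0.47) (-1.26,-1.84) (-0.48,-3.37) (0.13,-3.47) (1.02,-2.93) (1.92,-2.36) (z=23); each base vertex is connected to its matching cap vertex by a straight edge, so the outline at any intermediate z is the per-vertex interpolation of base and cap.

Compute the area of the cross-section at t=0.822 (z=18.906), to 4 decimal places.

Cross-section at t=0.822: each vertex is (1-t)·p0[i] + t·p1[i].
  v1: (1-0.822)·(3.87,1.42) + 0.822·(1.83,-1.05) = (2.1931,-0.6103)
  v2: (1-0.822)·(-0.11,4.84) + 0.822·(0.6,-0.01) = (0.4736,0.8533)
  v3: (1-0.822)·(-1.98,2.75) + 0.822·(-0.1,-0.47) = (-0.4346,0.1032)
  v4: (1-0.822)·(-4.82,-0.9) + 0.822·(-1.26,-1.84) = (-1.8937,-1.6727)
  v5: (1-0.822)·(-2.19,-3.73) + 0.822·(-0.48,-3.37) = (-0.7844,-3.4341)
  v6: (1-0.822)·(-1.18,-4.61) + 0.822·(0.13,-3.47) = (-0.1032,-3.6729)
  v7: (1-0.822)·(1.05,-3.97) + 0.822·(1.02,-2.93) = (1.0253,-3.1151)
  v8: (1-0.822)·(2.6,-1.76) + 0.822·(1.92,-2.36) = (2.0410,-2.2532)
Shoelace sum Σ(x_i·y_{i+1} − x_{i+1}·y_i):
  i=1: 2.1931·0.8533 − 0.4736·-0.6103 = +2.1605 (running +2.1605)
  i=2: 0.4736·0.1032 − -0.4346·0.8533 = +0.4197 (running +2.5802)
  i=3: -0.4346·-1.6727 − -1.8937·0.1032 = +0.9224 (running +3.5026)
  i=4: -1.8937·-3.4341 − -0.7844·-1.6727 = +5.1910 (running +8.6936)
  i=5: -0.7844·-3.6729 − -0.1032·-3.4341 = +2.5266 (running +11.2202)
  i=6: -0.1032·-3.1151 − 1.0253·-3.6729 = +4.0874 (running +15.3076)
  i=7: 1.0253·-2.2532 − 2.0410·-3.1151 = +4.0478 (running +19.3554)
  i=8: 2.0410·-0.6103 − 2.1931·-2.2532 = +3.6958 (running +23.0512)
Area = |Σ|/2 = |23.0512|/2 = 11.5256

Area at t=0.822: 11.5256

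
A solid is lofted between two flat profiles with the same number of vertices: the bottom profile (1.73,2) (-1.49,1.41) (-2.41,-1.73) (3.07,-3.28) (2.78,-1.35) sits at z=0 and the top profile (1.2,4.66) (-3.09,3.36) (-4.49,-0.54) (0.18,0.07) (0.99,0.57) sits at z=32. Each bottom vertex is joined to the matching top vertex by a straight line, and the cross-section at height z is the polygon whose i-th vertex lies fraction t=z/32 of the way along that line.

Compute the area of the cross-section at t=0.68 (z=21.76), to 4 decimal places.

Area at t=0.68: 19.3916

Cross-section at t=0.68: each vertex is (1-t)·p0[i] + t·p1[i].
  v1: (1-0.68)·(1.73,2) + 0.68·(1.2,4.66) = (1.3696,3.8088)
  v2: (1-0.68)·(-1.49,1.41) + 0.68·(-3.09,3.36) = (-2.5780,2.7360)
  v3: (1-0.68)·(-2.41,-1.73) + 0.68·(-4.49,-0.54) = (-3.8244,-0.9208)
  v4: (1-0.68)·(3.07,-3.28) + 0.68·(0.18,0.07) = (1.1048,-1.0020)
  v5: (1-0.68)·(2.78,-1.35) + 0.68·(0.99,0.57) = (1.5628,-0.0444)
Shoelace sum Σ(x_i·y_{i+1} − x_{i+1}·y_i):
  i=1: 1.3696·2.7360 − -2.5780·3.8088 = +13.5663 (running +13.5663)
  i=2: -2.5780·-0.9208 − -3.8244·2.7360 = +12.8374 (running +26.4037)
  i=3: -3.8244·-1.0020 − 1.1048·-0.9208 = +4.8493 (running +31.2530)
  i=4: 1.1048·-0.0444 − 1.5628·-1.0020 = +1.5169 (running +32.7699)
  i=5: 1.5628·3.8088 − 1.3696·-0.0444 = +6.0132 (running +38.7831)
Area = |Σ|/2 = |38.7831|/2 = 19.3916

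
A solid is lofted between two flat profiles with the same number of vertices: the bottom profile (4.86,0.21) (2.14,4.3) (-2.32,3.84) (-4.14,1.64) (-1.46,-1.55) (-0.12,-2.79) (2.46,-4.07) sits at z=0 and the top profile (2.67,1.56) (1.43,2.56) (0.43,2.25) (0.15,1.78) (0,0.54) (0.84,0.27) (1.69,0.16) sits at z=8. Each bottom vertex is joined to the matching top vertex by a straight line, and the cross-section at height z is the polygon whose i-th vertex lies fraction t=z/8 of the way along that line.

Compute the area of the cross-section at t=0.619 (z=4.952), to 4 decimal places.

Area at t=0.619: 14.8733

Cross-section at t=0.619: each vertex is (1-t)·p0[i] + t·p1[i].
  v1: (1-0.619)·(4.86,0.21) + 0.619·(2.67,1.56) = (3.5044,1.0456)
  v2: (1-0.619)·(2.14,4.3) + 0.619·(1.43,2.56) = (1.7005,3.2229)
  v3: (1-0.619)·(-2.32,3.84) + 0.619·(0.43,2.25) = (-0.6177,2.8558)
  v4: (1-0.619)·(-4.14,1.64) + 0.619·(0.15,1.78) = (-1.4845,1.7267)
  v5: (1-0.619)·(-1.46,-1.55) + 0.619·(0,0.54) = (-0.5563,-0.2563)
  v6: (1-0.619)·(-0.12,-2.79) + 0.619·(0.84,0.27) = (0.4742,-0.8959)
  v7: (1-0.619)·(2.46,-4.07) + 0.619·(1.69,0.16) = (1.9834,-1.4516)
Shoelace sum Σ(x_i·y_{i+1} − x_{i+1}·y_i):
  i=1: 3.5044·3.2229 − 1.7005·1.0456 = +9.5163 (running +9.5163)
  i=2: 1.7005·2.8558 − -0.6177·3.2229 = +6.8473 (running +16.3636)
  i=3: -0.6177·1.7267 − -1.4845·2.8558 = +3.1727 (running +19.5363)
  i=4: -1.4845·-0.2563 − -0.5563·1.7267 = +1.3409 (running +20.8773)
  i=5: -0.5563·-0.8959 − 0.4742·-0.2563 = +0.6199 (running +21.4971)
  i=6: 0.4742·-1.4516 − 1.9834·-0.8959 = +1.0884 (running +22.5855)
  i=7: 1.9834·1.0456 − 3.5044·-1.4516 = +7.1610 (running +29.7465)
Area = |Σ|/2 = |29.7465|/2 = 14.8733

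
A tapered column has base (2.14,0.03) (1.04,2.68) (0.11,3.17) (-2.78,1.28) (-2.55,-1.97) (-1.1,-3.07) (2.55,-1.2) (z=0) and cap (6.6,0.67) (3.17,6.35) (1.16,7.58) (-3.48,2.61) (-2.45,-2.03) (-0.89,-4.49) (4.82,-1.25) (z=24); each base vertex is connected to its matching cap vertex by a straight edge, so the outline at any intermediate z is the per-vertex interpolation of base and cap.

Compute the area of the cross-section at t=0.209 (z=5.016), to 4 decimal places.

Area at t=0.209: 29.8062

Cross-section at t=0.209: each vertex is (1-t)·p0[i] + t·p1[i].
  v1: (1-0.209)·(2.14,0.03) + 0.209·(6.6,0.67) = (3.0721,0.1638)
  v2: (1-0.209)·(1.04,2.68) + 0.209·(3.17,6.35) = (1.4852,3.4470)
  v3: (1-0.209)·(0.11,3.17) + 0.209·(1.16,7.58) = (0.3294,4.0917)
  v4: (1-0.209)·(-2.78,1.28) + 0.209·(-3.48,2.61) = (-2.9263,1.5580)
  v5: (1-0.209)·(-2.55,-1.97) + 0.209·(-2.45,-2.03) = (-2.5291,-1.9825)
  v6: (1-0.209)·(-1.1,-3.07) + 0.209·(-0.89,-4.49) = (-1.0561,-3.3668)
  v7: (1-0.209)·(2.55,-1.2) + 0.209·(4.82,-1.25) = (3.0244,-1.2105)
Shoelace sum Σ(x_i·y_{i+1} − x_{i+1}·y_i):
  i=1: 3.0721·3.4470 − 1.4852·0.1638 = +10.3465 (running +10.3465)
  i=2: 1.4852·4.0917 − 0.3294·3.4470 = +4.9412 (running +15.2878)
  i=3: 0.3294·1.5580 − -2.9263·4.0917 = +12.4868 (running +27.7746)
  i=4: -2.9263·-1.9825 − -2.5291·1.5580 = +9.7418 (running +37.5163)
  i=5: -2.5291·-3.3668 − -1.0561·-1.9825 = +6.4211 (running +43.9375)
  i=6: -1.0561·-1.2105 − 3.0244·-3.3668 = +11.4610 (running +55.3984)
  i=7: 3.0244·0.1638 − 3.0721·-1.2105 = +4.2140 (running +59.6124)
Area = |Σ|/2 = |59.6124|/2 = 29.8062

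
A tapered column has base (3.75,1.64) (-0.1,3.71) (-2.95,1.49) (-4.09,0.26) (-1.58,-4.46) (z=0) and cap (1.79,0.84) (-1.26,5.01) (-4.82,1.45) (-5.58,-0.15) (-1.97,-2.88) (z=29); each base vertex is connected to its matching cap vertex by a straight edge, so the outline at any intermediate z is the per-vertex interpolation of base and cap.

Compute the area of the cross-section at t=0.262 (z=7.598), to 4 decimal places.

Area at t=0.262: 31.1004

Cross-section at t=0.262: each vertex is (1-t)·p0[i] + t·p1[i].
  v1: (1-0.262)·(3.75,1.64) + 0.262·(1.79,0.84) = (3.2365,1.4304)
  v2: (1-0.262)·(-0.1,3.71) + 0.262·(-1.26,5.01) = (-0.4039,4.0506)
  v3: (1-0.262)·(-2.95,1.49) + 0.262·(-4.82,1.45) = (-3.4399,1.4795)
  v4: (1-0.262)·(-4.09,0.26) + 0.262·(-5.58,-0.15) = (-4.4804,0.1526)
  v5: (1-0.262)·(-1.58,-4.46) + 0.262·(-1.97,-2.88) = (-1.6822,-4.0460)
Shoelace sum Σ(x_i·y_{i+1} − x_{i+1}·y_i):
  i=1: 3.2365·4.0506 − -0.4039·1.4304 = +13.6875 (running +13.6875)
  i=2: -0.4039·1.4795 − -3.4399·4.0506 = +13.3362 (running +27.0237)
  i=3: -3.4399·0.1526 − -4.4804·1.4795 = +6.1039 (running +33.1276)
  i=4: -4.4804·-4.0460 − -1.6822·0.1526 = +18.3845 (running +51.5121)
  i=5: -1.6822·1.4304 − 3.2365·-4.0460 = +10.6887 (running +62.2008)
Area = |Σ|/2 = |62.2008|/2 = 31.1004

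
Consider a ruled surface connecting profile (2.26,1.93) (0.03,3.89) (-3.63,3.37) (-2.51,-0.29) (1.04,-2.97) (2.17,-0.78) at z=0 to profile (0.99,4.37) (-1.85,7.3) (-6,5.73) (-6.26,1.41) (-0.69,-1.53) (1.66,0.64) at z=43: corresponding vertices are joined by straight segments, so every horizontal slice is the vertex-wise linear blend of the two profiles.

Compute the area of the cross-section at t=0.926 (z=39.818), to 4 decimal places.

Cross-section at t=0.926: each vertex is (1-t)·p0[i] + t·p1[i].
  v1: (1-0.926)·(2.26,1.93) + 0.926·(0.99,4.37) = (1.0840,4.1894)
  v2: (1-0.926)·(0.03,3.89) + 0.926·(-1.85,7.3) = (-1.7109,7.0477)
  v3: (1-0.926)·(-3.63,3.37) + 0.926·(-6,5.73) = (-5.8246,5.5554)
  v4: (1-0.926)·(-2.51,-0.29) + 0.926·(-6.26,1.41) = (-5.9825,1.2842)
  v5: (1-0.926)·(1.04,-2.97) + 0.926·(-0.69,-1.53) = (-0.5620,-1.6366)
  v6: (1-0.926)·(2.17,-0.78) + 0.926·(1.66,0.64) = (1.6977,0.5349)
Shoelace sum Σ(x_i·y_{i+1} − x_{i+1}·y_i):
  i=1: 1.0840·7.0477 − -1.7109·4.1894 = +14.8072 (running +14.8072)
  i=2: -1.7109·5.5554 − -5.8246·7.0477 = +31.5454 (running +46.3525)
  i=3: -5.8246·1.2842 − -5.9825·5.5554 = +25.7550 (running +72.1075)
  i=4: -5.9825·-1.6366 − -0.5620·1.2842 = +10.5124 (running +82.6199)
  i=5: -0.5620·0.5349 − 1.6977·-1.6366 = +2.4778 (running +85.0978)
  i=6: 1.6977·4.1894 − 1.0840·0.5349 = +6.5327 (running +91.6305)
Area = |Σ|/2 = |91.6305|/2 = 45.8152

Area at t=0.926: 45.8152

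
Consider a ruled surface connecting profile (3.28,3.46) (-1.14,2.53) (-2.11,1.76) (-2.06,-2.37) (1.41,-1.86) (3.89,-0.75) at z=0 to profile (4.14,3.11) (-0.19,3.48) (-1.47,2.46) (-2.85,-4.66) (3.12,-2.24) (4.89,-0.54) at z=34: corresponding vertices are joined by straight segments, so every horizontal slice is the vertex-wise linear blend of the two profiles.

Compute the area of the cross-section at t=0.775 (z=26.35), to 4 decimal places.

Area at t=0.775: 37.0471

Cross-section at t=0.775: each vertex is (1-t)·p0[i] + t·p1[i].
  v1: (1-0.775)·(3.28,3.46) + 0.775·(4.14,3.11) = (3.9465,3.1887)
  v2: (1-0.775)·(-1.14,2.53) + 0.775·(-0.19,3.48) = (-0.4037,3.2662)
  v3: (1-0.775)·(-2.11,1.76) + 0.775·(-1.47,2.46) = (-1.6140,2.3025)
  v4: (1-0.775)·(-2.06,-2.37) + 0.775·(-2.85,-4.66) = (-2.6723,-4.1448)
  v5: (1-0.775)·(1.41,-1.86) + 0.775·(3.12,-2.24) = (2.7353,-2.1545)
  v6: (1-0.775)·(3.89,-0.75) + 0.775·(4.89,-0.54) = (4.6650,-0.5873)
Shoelace sum Σ(x_i·y_{i+1} − x_{i+1}·y_i):
  i=1: 3.9465·3.2662 − -0.4037·3.1887 = +14.1777 (running +14.1777)
  i=2: -0.4037·2.3025 − -1.6140·3.2662 = +4.3421 (running +18.5198)
  i=3: -1.6140·-4.1448 − -2.6723·2.3025 = +12.8425 (running +31.3623)
  i=4: -2.6723·-2.1545 − 2.7353·-4.1448 = +17.0943 (running +48.4566)
  i=5: 2.7353·-0.5873 − 4.6650·-2.1545 = +8.4445 (running +56.9010)
  i=6: 4.6650·3.1887 − 3.9465·-0.5873 = +17.1931 (running +74.0941)
Area = |Σ|/2 = |74.0941|/2 = 37.0471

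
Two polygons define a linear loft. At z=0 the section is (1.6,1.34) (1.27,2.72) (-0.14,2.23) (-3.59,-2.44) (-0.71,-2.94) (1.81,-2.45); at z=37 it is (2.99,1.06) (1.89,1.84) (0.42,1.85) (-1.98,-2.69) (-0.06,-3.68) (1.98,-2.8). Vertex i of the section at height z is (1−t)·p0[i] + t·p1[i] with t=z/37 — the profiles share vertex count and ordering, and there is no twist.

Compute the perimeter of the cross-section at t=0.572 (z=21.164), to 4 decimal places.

Cross-section at t=0.572: each vertex is (1-t)·p0[i] + t·p1[i].
  v1: (1-0.572)·(1.6,1.34) + 0.572·(2.99,1.06) = (2.3951,1.1798)
  v2: (1-0.572)·(1.27,2.72) + 0.572·(1.89,1.84) = (1.6246,2.2166)
  v3: (1-0.572)·(-0.14,2.23) + 0.572·(0.42,1.85) = (0.1803,2.0126)
  v4: (1-0.572)·(-3.59,-2.44) + 0.572·(-1.98,-2.69) = (-2.6691,-2.5830)
  v5: (1-0.572)·(-0.71,-2.94) + 0.572·(-0.06,-3.68) = (-0.3382,-3.3633)
  v6: (1-0.572)·(1.81,-2.45) + 0.572·(1.98,-2.8) = (1.9072,-2.6502)
Perimeter = Σ |v_{i+1} − v_i|:
  edge 1→2: √(-0.7704² + 1.0368²) = 1.2917 (running 1.2917)
  edge 2→3: √(-1.4443² + -0.2040²) = 1.4587 (running 2.7504)
  edge 3→4: √(-2.8494² + -4.5956²) = 5.4073 (running 8.1577)
  edge 4→5: √(2.3309² + -0.7803²) = 2.4580 (running 10.6157)
  edge 5→6: √(2.2454² + 0.7131²) = 2.3559 (running 12.9716)
  edge 6→1: √(0.4878² + 3.8300²) = 3.8610 (running 16.8326)
Perimeter = 16.8326

Perimeter at t=0.572: 16.8326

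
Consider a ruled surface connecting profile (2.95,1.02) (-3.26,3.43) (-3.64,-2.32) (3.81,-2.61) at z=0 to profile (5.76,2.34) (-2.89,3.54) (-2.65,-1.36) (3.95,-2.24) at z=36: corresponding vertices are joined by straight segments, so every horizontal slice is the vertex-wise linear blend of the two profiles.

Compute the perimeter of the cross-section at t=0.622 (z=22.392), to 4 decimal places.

Perimeter at t=0.622: 24.3733

Cross-section at t=0.622: each vertex is (1-t)·p0[i] + t·p1[i].
  v1: (1-0.622)·(2.95,1.02) + 0.622·(5.76,2.34) = (4.6978,1.8410)
  v2: (1-0.622)·(-3.26,3.43) + 0.622·(-2.89,3.54) = (-3.0299,3.4984)
  v3: (1-0.622)·(-3.64,-2.32) + 0.622·(-2.65,-1.36) = (-3.0242,-1.7229)
  v4: (1-0.622)·(3.81,-2.61) + 0.622·(3.95,-2.24) = (3.8971,-2.3799)
Perimeter = Σ |v_{i+1} − v_i|:
  edge 1→2: √(-7.7277² + 1.6574²) = 7.9034 (running 7.9034)
  edge 2→3: √(0.0056² + -5.2213²) = 5.2213 (running 13.1247)
  edge 3→4: √(6.9213² + -0.6570²) = 6.9524 (running 20.0771)
  edge 4→1: √(0.8007² + 4.2209²) = 4.2962 (running 24.3733)
Perimeter = 24.3733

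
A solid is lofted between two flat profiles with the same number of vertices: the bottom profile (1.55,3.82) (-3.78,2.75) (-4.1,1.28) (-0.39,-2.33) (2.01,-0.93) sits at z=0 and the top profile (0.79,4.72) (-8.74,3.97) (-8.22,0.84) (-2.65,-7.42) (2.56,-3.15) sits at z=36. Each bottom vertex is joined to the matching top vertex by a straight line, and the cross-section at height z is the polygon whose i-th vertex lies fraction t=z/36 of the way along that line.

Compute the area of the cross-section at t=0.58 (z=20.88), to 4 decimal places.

Cross-section at t=0.58: each vertex is (1-t)·p0[i] + t·p1[i].
  v1: (1-0.58)·(1.55,3.82) + 0.58·(0.79,4.72) = (1.1092,4.3420)
  v2: (1-0.58)·(-3.78,2.75) + 0.58·(-8.74,3.97) = (-6.6568,3.4576)
  v3: (1-0.58)·(-4.1,1.28) + 0.58·(-8.22,0.84) = (-6.4896,1.0248)
  v4: (1-0.58)·(-0.39,-2.33) + 0.58·(-2.65,-7.42) = (-1.7008,-5.2822)
  v5: (1-0.58)·(2.01,-0.93) + 0.58·(2.56,-3.15) = (2.3290,-2.2176)
Shoelace sum Σ(x_i·y_{i+1} − x_{i+1}·y_i):
  i=1: 1.1092·3.4576 − -6.6568·4.3420 = +32.7390 (running +32.7390)
  i=2: -6.6568·1.0248 − -6.4896·3.4576 = +15.6166 (running +48.3555)
  i=3: -6.4896·-5.2822 − -1.7008·1.0248 = +36.0223 (running +84.3779)
  i=4: -1.7008·-2.2176 − 2.3290·-5.2822 = +16.0739 (running +100.4518)
  i=5: 2.3290·4.3420 − 1.1092·-2.2176 = +12.5723 (running +113.0241)
Area = |Σ|/2 = |113.0241|/2 = 56.5121

Area at t=0.58: 56.5121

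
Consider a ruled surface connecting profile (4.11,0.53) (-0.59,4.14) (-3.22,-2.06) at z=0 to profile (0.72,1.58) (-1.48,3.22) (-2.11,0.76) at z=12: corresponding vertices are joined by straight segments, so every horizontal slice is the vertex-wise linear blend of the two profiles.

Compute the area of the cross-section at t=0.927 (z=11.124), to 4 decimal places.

Area at t=0.927: 3.9478

Cross-section at t=0.927: each vertex is (1-t)·p0[i] + t·p1[i].
  v1: (1-0.927)·(4.11,0.53) + 0.927·(0.72,1.58) = (0.9675,1.5033)
  v2: (1-0.927)·(-0.59,4.14) + 0.927·(-1.48,3.22) = (-1.4150,3.2872)
  v3: (1-0.927)·(-3.22,-2.06) + 0.927·(-2.11,0.76) = (-2.1910,0.5541)
Shoelace sum Σ(x_i·y_{i+1} − x_{i+1}·y_i):
  i=1: 0.9675·3.2872 − -1.4150·1.5033 = +5.3075 (running +5.3075)
  i=2: -1.4150·0.5541 − -2.1910·3.2872 = +6.4181 (running +11.7257)
  i=3: -2.1910·1.5033 − 0.9675·0.5541 = -3.8300 (running +7.8957)
Area = |Σ|/2 = |7.8957|/2 = 3.9478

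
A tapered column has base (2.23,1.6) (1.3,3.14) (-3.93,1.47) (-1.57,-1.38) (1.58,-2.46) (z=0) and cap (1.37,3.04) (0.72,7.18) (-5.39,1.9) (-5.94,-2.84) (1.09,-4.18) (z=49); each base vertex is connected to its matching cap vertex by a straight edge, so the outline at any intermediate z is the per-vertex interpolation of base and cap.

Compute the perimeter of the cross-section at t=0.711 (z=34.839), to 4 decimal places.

Perimeter at t=0.711: 27.2592

Cross-section at t=0.711: each vertex is (1-t)·p0[i] + t·p1[i].
  v1: (1-0.711)·(2.23,1.6) + 0.711·(1.37,3.04) = (1.6185,2.6238)
  v2: (1-0.711)·(1.3,3.14) + 0.711·(0.72,7.18) = (0.8876,6.0124)
  v3: (1-0.711)·(-3.93,1.47) + 0.711·(-5.39,1.9) = (-4.9681,1.7757)
  v4: (1-0.711)·(-1.57,-1.38) + 0.711·(-5.94,-2.84) = (-4.6771,-2.4181)
  v5: (1-0.711)·(1.58,-2.46) + 0.711·(1.09,-4.18) = (1.2316,-3.6829)
Perimeter = Σ |v_{i+1} − v_i|:
  edge 1→2: √(-0.7309² + 3.3886²) = 3.4665 (running 3.4665)
  edge 2→3: √(-5.8557² + -4.2367²) = 7.2276 (running 10.6942)
  edge 3→4: √(0.2910² + -4.1938²) = 4.2039 (running 14.8980)
  edge 4→5: √(5.9087² + -1.2649²) = 6.0425 (running 20.9406)
  edge 5→1: √(0.3869² + 6.3068²) = 6.3186 (running 27.2592)
Perimeter = 27.2592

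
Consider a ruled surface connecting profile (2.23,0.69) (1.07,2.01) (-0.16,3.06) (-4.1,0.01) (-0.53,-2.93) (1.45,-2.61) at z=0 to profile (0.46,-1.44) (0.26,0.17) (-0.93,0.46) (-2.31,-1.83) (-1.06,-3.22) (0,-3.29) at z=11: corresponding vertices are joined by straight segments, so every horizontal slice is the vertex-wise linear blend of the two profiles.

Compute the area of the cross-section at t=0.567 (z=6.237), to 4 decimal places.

Cross-section at t=0.567: each vertex is (1-t)·p0[i] + t·p1[i].
  v1: (1-0.567)·(2.23,0.69) + 0.567·(0.46,-1.44) = (1.2264,-0.5177)
  v2: (1-0.567)·(1.07,2.01) + 0.567·(0.26,0.17) = (0.6107,0.9667)
  v3: (1-0.567)·(-0.16,3.06) + 0.567·(-0.93,0.46) = (-0.5966,1.5858)
  v4: (1-0.567)·(-4.1,0.01) + 0.567·(-2.31,-1.83) = (-3.0851,-1.0333)
  v5: (1-0.567)·(-0.53,-2.93) + 0.567·(-1.06,-3.22) = (-0.8305,-3.0944)
  v6: (1-0.567)·(1.45,-2.61) + 0.567·(0,-3.29) = (0.6279,-2.9956)
Shoelace sum Σ(x_i·y_{i+1} − x_{i+1}·y_i):
  i=1: 1.2264·0.9667 − 0.6107·-0.5177 = +1.5018 (running +1.5018)
  i=2: 0.6107·1.5858 − -0.5966·0.9667 = +1.5452 (running +3.0470)
  i=3: -0.5966·-1.0333 − -3.0851·1.5858 = +5.5087 (running +8.5558)
  i=4: -3.0851·-3.0944 − -0.8305·-1.0333 = +8.6884 (running +17.2441)
  i=5: -0.8305·-2.9956 − 0.6279·-3.0944 = +4.4307 (running +21.6748)
  i=6: 0.6279·-0.5177 − 1.2264·-2.9956 = +3.3487 (running +25.0236)
Area = |Σ|/2 = |25.0236|/2 = 12.5118

Area at t=0.567: 12.5118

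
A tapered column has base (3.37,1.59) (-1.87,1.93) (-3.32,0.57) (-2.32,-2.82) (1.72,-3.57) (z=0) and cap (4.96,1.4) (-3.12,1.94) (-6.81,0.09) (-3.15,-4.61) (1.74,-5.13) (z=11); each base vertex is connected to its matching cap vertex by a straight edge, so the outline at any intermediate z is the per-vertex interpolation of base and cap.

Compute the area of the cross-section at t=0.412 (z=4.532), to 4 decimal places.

Cross-section at t=0.412: each vertex is (1-t)·p0[i] + t·p1[i].
  v1: (1-0.412)·(3.37,1.59) + 0.412·(4.96,1.4) = (4.0251,1.5117)
  v2: (1-0.412)·(-1.87,1.93) + 0.412·(-3.12,1.94) = (-2.3850,1.9341)
  v3: (1-0.412)·(-3.32,0.57) + 0.412·(-6.81,0.09) = (-4.7579,0.3722)
  v4: (1-0.412)·(-2.32,-2.82) + 0.412·(-3.15,-4.61) = (-2.6620,-3.5575)
  v5: (1-0.412)·(1.72,-3.57) + 0.412·(1.74,-5.13) = (1.7282,-4.2127)
Shoelace sum Σ(x_i·y_{i+1} − x_{i+1}·y_i):
  i=1: 4.0251·1.9341 − -2.3850·1.5117 = +11.3904 (running +11.3904)
  i=2: -2.3850·0.3722 − -4.7579·1.9341 = +8.3145 (running +19.7050)
  i=3: -4.7579·-3.5575 − -2.6620·0.3722 = +17.9170 (running +37.6219)
  i=4: -2.6620·-4.2127 − 1.7282·-3.5575 = +17.3623 (running +54.9842)
  i=5: 1.7282·1.5117 − 4.0251·-4.2127 = +19.5691 (running +74.5533)
Area = |Σ|/2 = |74.5533|/2 = 37.2767

Area at t=0.412: 37.2767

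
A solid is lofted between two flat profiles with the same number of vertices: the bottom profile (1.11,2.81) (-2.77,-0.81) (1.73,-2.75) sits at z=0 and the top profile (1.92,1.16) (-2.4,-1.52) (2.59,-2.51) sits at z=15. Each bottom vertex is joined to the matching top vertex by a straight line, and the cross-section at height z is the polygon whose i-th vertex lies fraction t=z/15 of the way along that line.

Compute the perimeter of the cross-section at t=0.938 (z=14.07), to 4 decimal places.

Perimeter at t=0.938: 14.0065

Cross-section at t=0.938: each vertex is (1-t)·p0[i] + t·p1[i].
  v1: (1-0.938)·(1.11,2.81) + 0.938·(1.92,1.16) = (1.8698,1.2623)
  v2: (1-0.938)·(-2.77,-0.81) + 0.938·(-2.4,-1.52) = (-2.4229,-1.4760)
  v3: (1-0.938)·(1.73,-2.75) + 0.938·(2.59,-2.51) = (2.5367,-2.5249)
Perimeter = Σ |v_{i+1} − v_i|:
  edge 1→2: √(-4.2927² + -2.7383²) = 5.0917 (running 5.0917)
  edge 2→3: √(4.9596² + -1.0489²) = 5.0693 (running 10.1610)
  edge 3→1: √(-0.6669² + 3.7872²) = 3.8455 (running 14.0065)
Perimeter = 14.0065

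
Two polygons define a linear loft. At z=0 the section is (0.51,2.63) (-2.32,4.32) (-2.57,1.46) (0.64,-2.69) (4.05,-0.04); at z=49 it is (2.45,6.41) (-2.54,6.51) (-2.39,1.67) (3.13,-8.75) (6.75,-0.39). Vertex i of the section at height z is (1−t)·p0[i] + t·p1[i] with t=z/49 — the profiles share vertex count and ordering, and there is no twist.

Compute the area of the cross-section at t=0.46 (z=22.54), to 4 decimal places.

Area at t=0.46: 45.2026

Cross-section at t=0.46: each vertex is (1-t)·p0[i] + t·p1[i].
  v1: (1-0.46)·(0.51,2.63) + 0.46·(2.45,6.41) = (1.4024,4.3688)
  v2: (1-0.46)·(-2.32,4.32) + 0.46·(-2.54,6.51) = (-2.4212,5.3274)
  v3: (1-0.46)·(-2.57,1.46) + 0.46·(-2.39,1.67) = (-2.4872,1.5566)
  v4: (1-0.46)·(0.64,-2.69) + 0.46·(3.13,-8.75) = (1.7854,-5.4776)
  v5: (1-0.46)·(4.05,-0.04) + 0.46·(6.75,-0.39) = (5.2920,-0.2010)
Shoelace sum Σ(x_i·y_{i+1} − x_{i+1}·y_i):
  i=1: 1.4024·5.3274 − -2.4212·4.3688 = +18.0489 (running +18.0489)
  i=2: -2.4212·1.5566 − -2.4872·5.3274 = +9.4815 (running +27.5304)
  i=3: -2.4872·-5.4776 − 1.7854·1.5566 = +10.8447 (running +38.3751)
  i=4: 1.7854·-0.2010 − 5.2920·-5.4776 = +28.6286 (running +67.0037)
  i=5: 5.2920·4.3688 − 1.4024·-0.2010 = +23.4016 (running +90.4053)
Area = |Σ|/2 = |90.4053|/2 = 45.2026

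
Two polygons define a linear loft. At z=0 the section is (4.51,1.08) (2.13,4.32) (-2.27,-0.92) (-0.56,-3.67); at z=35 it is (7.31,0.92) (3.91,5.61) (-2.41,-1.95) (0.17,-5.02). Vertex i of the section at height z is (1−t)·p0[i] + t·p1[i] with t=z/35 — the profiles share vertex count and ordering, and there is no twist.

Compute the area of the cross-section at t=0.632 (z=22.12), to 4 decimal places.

Area at t=0.632: 37.4398

Cross-section at t=0.632: each vertex is (1-t)·p0[i] + t·p1[i].
  v1: (1-0.632)·(4.51,1.08) + 0.632·(7.31,0.92) = (6.2796,0.9789)
  v2: (1-0.632)·(2.13,4.32) + 0.632·(3.91,5.61) = (3.2550,5.1353)
  v3: (1-0.632)·(-2.27,-0.92) + 0.632·(-2.41,-1.95) = (-2.3585,-1.5710)
  v4: (1-0.632)·(-0.56,-3.67) + 0.632·(0.17,-5.02) = (-0.0986,-4.5232)
Shoelace sum Σ(x_i·y_{i+1} − x_{i+1}·y_i):
  i=1: 6.2796·5.1353 − 3.2550·0.9789 = +29.0613 (running +29.0613)
  i=2: 3.2550·-1.5710 − -2.3585·5.1353 = +6.9980 (running +36.0593)
  i=3: -2.3585·-4.5232 − -0.0986·-1.5710 = +10.5129 (running +46.5722)
  i=4: -0.0986·0.9789 − 6.2796·-4.5232 = +28.3073 (running +74.8796)
Area = |Σ|/2 = |74.8796|/2 = 37.4398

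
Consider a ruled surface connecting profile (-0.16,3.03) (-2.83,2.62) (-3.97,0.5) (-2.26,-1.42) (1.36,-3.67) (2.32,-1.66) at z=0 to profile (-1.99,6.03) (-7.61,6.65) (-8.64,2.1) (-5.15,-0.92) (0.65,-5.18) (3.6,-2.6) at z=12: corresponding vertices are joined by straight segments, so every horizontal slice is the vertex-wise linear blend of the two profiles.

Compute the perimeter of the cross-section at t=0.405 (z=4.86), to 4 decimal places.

Cross-section at t=0.405: each vertex is (1-t)·p0[i] + t·p1[i].
  v1: (1-0.405)·(-0.16,3.03) + 0.405·(-1.99,6.03) = (-0.9012,4.2450)
  v2: (1-0.405)·(-2.83,2.62) + 0.405·(-7.61,6.65) = (-4.7659,4.2522)
  v3: (1-0.405)·(-3.97,0.5) + 0.405·(-8.64,2.1) = (-5.8614,1.1480)
  v4: (1-0.405)·(-2.26,-1.42) + 0.405·(-5.15,-0.92) = (-3.4305,-1.2175)
  v5: (1-0.405)·(1.36,-3.67) + 0.405·(0.65,-5.18) = (1.0725,-4.2815)
  v6: (1-0.405)·(2.32,-1.66) + 0.405·(3.6,-2.6) = (2.8384,-2.0407)
Perimeter = Σ |v_{i+1} − v_i|:
  edge 1→2: √(-3.8648² + 0.0072²) = 3.8648 (running 3.8648)
  edge 2→3: √(-1.0955² + -3.1042²) = 3.2918 (running 7.1565)
  edge 3→4: √(2.4309² + -2.3655²) = 3.3919 (running 10.5484)
  edge 4→5: √(4.5029² + -3.0640²) = 5.4465 (running 15.9949)
  edge 5→6: √(1.7659² + 2.2408²) = 2.8531 (running 18.8480)
  edge 6→1: √(-3.7395² + 6.2857²) = 7.3140 (running 26.1620)
Perimeter = 26.1620

Perimeter at t=0.405: 26.1620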